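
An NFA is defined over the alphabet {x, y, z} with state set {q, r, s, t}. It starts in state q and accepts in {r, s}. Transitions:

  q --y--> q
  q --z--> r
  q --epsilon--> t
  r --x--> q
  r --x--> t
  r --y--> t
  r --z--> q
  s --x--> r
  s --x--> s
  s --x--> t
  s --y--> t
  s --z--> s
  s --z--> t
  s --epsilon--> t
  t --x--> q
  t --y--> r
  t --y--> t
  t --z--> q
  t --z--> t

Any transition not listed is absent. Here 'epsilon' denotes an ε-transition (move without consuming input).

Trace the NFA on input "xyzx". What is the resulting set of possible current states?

{q, t}

Start: ε-closure({q}) = {q, t}.
Read 'x': q→∅, t→{q}; union {q}; ε-closure = {q, t}.
Read 'y': q→{q}, t→{r, t}; now {q, r, t}.
Read 'z': q→{r}, r→{q}, t→{q, t}; now {q, r, t}.
Read 'x': q→∅, r→{q, t}, t→{q}; now {q, t}.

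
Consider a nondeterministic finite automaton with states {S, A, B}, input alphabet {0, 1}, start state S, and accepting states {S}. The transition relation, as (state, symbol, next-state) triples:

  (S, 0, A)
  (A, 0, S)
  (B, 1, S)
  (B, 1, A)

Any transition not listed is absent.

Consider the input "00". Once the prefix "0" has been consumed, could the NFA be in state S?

No

Start in {S}.
Read '0': S→{A}; now {A}.
State S is not in {A}.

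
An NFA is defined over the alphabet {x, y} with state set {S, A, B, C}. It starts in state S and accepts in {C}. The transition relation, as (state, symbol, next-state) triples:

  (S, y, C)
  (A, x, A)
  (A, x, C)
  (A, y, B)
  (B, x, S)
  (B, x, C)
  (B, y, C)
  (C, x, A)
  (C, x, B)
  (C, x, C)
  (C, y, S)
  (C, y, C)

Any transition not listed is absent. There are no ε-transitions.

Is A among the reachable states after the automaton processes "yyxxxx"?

Yes

Start in {S}.
Read 'y': {S} → {C}.
Read 'y': {C} → {S, C}.
Read 'x': {S, C} → {A, B, C}.
Read 'x': {A, B, C} → {S, A, B, C}.
Read 'x': {S, A, B, C} → {S, A, B, C}.
Read 'x': {S, A, B, C} → {S, A, B, C}.
State A is in {S, A, B, C}.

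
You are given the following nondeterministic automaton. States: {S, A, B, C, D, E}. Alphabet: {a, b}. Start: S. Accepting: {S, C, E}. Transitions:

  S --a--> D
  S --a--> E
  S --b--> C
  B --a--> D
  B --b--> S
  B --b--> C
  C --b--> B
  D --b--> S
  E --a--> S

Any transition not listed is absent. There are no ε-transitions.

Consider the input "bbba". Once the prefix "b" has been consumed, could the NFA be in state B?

Start in {S}.
Read 'b': S→{C}; now {C}.
State B is not in {C}.

No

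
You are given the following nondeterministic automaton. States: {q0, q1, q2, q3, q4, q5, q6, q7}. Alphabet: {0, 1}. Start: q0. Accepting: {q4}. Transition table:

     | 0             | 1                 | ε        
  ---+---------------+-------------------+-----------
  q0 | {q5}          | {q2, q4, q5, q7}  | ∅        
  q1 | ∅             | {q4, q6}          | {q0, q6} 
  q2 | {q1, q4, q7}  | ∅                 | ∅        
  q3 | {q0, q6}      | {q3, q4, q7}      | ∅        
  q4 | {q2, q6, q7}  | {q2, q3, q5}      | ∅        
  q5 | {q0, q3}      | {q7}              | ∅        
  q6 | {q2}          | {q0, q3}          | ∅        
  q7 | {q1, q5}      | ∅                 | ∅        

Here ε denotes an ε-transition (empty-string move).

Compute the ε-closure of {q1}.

Begin with {q1}.
ε-move q1 → q0; add q0.
ε-move q1 → q6; add q6.

{q0, q1, q6}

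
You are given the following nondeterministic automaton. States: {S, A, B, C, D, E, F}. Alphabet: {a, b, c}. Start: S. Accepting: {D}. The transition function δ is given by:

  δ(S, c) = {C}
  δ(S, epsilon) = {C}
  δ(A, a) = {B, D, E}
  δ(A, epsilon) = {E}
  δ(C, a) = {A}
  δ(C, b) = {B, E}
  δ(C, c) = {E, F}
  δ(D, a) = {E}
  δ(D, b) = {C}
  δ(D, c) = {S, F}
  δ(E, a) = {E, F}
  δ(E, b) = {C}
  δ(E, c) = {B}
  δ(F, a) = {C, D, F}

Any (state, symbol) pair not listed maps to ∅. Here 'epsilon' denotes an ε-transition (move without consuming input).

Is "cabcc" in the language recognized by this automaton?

Start: ε-closure({S}) = {S, C}.
Read 'c': {S, C} → {C, E, F}.
Read 'a': {C, E, F} → {A, C, D, E, F}.
Read 'b': {A, C, D, E, F} → {B, C, E}.
Read 'c': {B, C, E} → {B, E, F}.
Read 'c': {B, E, F} → {B}.
The final set {B} contains no accepting state.

No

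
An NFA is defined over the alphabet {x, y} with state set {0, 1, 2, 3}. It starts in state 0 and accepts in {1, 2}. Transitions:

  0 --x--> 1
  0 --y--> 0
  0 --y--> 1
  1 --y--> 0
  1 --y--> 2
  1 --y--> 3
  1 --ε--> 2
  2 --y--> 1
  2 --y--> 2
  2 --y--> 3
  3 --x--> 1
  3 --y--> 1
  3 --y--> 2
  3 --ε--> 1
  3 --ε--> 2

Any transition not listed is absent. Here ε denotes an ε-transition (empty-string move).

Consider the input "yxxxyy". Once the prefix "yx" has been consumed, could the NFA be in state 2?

Yes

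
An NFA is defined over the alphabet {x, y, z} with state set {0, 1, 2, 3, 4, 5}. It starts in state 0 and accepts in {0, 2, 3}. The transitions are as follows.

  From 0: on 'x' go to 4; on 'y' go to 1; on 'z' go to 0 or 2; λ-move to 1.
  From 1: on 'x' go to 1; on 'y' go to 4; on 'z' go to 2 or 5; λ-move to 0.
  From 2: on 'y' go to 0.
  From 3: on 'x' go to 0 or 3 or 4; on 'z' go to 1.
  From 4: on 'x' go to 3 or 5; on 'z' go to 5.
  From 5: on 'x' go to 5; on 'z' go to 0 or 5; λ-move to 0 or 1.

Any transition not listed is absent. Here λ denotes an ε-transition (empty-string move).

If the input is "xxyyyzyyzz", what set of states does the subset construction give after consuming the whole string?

Start: ε-closure({0}) = {0, 1}.
Read 'x': {0, 1} → {0, 1, 4}.
Read 'x': {0, 1, 4} → {0, 1, 3, 4, 5}.
Read 'y': {0, 1, 3, 4, 5} → {0, 1, 4}.
Read 'y': {0, 1, 4} → {0, 1, 4}.
Read 'y': {0, 1, 4} → {0, 1, 4}.
Read 'z': {0, 1, 4} → {0, 1, 2, 5}.
Read 'y': {0, 1, 2, 5} → {0, 1, 4}.
Read 'y': {0, 1, 4} → {0, 1, 4}.
Read 'z': {0, 1, 4} → {0, 1, 2, 5}.
Read 'z': {0, 1, 2, 5} → {0, 1, 2, 5}.

{0, 1, 2, 5}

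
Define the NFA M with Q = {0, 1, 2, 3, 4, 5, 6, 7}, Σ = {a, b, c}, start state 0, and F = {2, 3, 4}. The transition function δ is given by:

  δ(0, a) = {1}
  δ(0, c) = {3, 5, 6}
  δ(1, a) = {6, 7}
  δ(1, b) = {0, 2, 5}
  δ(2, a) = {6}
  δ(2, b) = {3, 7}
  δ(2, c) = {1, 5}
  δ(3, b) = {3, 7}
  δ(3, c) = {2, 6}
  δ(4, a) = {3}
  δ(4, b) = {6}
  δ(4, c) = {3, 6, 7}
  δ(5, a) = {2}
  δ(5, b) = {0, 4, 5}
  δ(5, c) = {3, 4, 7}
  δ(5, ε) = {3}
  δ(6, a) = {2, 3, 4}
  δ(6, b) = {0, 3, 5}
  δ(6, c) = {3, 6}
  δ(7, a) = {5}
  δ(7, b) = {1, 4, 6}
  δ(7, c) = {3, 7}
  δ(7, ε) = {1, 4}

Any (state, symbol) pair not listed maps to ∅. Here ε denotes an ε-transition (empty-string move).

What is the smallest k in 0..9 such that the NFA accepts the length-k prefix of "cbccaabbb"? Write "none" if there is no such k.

Start in {0}.
Read 'c': 0→{3, 5, 6}; now {3, 5, 6}.
None of the earlier sets intersect F, but {3, 5, 6} does.

1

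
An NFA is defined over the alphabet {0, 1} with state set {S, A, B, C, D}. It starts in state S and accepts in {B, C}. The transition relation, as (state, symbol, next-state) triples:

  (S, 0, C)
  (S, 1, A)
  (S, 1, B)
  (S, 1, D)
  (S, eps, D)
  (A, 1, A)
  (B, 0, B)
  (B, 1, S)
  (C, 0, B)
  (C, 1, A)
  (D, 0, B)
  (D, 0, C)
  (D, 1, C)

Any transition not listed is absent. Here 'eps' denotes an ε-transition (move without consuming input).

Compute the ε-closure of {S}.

Begin with {S}.
ε-move S → D; add D.

{S, D}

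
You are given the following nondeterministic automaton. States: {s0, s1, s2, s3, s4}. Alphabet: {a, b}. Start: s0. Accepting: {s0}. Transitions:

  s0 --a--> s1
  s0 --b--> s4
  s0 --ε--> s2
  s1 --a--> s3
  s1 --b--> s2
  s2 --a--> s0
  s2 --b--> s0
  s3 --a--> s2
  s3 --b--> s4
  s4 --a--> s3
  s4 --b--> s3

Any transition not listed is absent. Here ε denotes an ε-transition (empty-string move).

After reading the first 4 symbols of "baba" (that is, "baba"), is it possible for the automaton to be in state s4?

Start: ε-closure({s0}) = {s0, s2}.
Read 'b': {s0, s2} → {s0, s2, s4}.
Read 'a': {s0, s2, s4} → {s0, s1, s2, s3}.
Read 'b': {s0, s1, s2, s3} → {s0, s2, s4}.
Read 'a': {s0, s2, s4} → {s0, s1, s2, s3}.
State s4 is not in {s0, s1, s2, s3}.

No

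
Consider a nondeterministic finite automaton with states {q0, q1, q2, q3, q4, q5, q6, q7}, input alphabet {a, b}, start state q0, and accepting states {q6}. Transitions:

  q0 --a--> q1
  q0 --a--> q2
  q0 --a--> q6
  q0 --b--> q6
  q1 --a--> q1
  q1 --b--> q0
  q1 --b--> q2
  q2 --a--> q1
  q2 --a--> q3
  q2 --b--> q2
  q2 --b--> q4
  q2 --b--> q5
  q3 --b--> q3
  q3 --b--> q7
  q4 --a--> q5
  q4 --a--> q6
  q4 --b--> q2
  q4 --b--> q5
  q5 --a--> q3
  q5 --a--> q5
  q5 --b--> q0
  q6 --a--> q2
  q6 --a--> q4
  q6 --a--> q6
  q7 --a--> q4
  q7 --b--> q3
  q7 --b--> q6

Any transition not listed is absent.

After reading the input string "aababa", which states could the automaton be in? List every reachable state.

Start in {q0}.
Read 'a': {q0} → {q1, q2, q6}.
Read 'a': {q1, q2, q6} → {q1, q2, q3, q4, q6}.
Read 'b': {q1, q2, q3, q4, q6} → {q0, q2, q3, q4, q5, q7}.
Read 'a': {q0, q2, q3, q4, q5, q7} → {q1, q2, q3, q4, q5, q6}.
Read 'b': {q1, q2, q3, q4, q5, q6} → {q0, q2, q3, q4, q5, q7}.
Read 'a': {q0, q2, q3, q4, q5, q7} → {q1, q2, q3, q4, q5, q6}.

{q1, q2, q3, q4, q5, q6}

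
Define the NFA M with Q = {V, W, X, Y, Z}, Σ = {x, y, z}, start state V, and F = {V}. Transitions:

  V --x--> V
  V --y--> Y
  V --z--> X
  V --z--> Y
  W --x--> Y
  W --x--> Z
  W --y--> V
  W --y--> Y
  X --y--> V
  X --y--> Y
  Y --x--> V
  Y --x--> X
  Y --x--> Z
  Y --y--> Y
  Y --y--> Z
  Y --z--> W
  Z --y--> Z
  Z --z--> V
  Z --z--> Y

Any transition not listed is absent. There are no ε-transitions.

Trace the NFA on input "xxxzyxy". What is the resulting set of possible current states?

Start in {V}.
Read 'x': V→{V}; now {V}.
Read 'x': V→{V}; now {V}.
Read 'x': V→{V}; now {V}.
Read 'z': V→{X, Y}; now {X, Y}.
Read 'y': X→{V, Y}, Y→{Y, Z}; now {V, Y, Z}.
Read 'x': V→{V}, Y→{V, X, Z}, Z→∅; now {V, X, Z}.
Read 'y': V→{Y}, X→{V, Y}, Z→{Z}; now {V, Y, Z}.

{V, Y, Z}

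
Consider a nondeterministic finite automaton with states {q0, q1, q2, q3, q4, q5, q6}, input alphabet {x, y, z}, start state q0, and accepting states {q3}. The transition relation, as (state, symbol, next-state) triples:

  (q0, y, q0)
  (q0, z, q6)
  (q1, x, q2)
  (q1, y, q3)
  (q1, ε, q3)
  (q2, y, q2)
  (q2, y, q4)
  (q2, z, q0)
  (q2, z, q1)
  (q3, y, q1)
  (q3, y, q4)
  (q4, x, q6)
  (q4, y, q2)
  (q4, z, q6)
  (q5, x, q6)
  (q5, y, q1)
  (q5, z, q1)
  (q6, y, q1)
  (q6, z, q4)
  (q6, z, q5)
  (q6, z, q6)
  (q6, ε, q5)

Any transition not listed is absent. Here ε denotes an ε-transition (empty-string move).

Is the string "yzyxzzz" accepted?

Start in {q0}.
Read 'y': q0→{q0}; now {q0}.
Read 'z': q0→{q6}; union {q6}; ε-closure = {q5, q6}.
Read 'y': q5→{q1}, q6→{q1}; union {q1}; ε-closure = {q1, q3}.
Read 'x': q1→{q2}, q3→∅; now {q2}.
Read 'z': q2→{q0, q1}; union {q0, q1}; ε-closure = {q0, q1, q3}.
Read 'z': q0→{q6}, q1→∅, q3→∅; union {q6}; ε-closure = {q5, q6}.
Read 'z': q5→{q1}, q6→{q4, q5, q6}; union {q1, q4, q5, q6}; ε-closure = {q1, q3, q4, q5, q6}.
The final set {q1, q3, q4, q5, q6} contains the accepting state q3.

Yes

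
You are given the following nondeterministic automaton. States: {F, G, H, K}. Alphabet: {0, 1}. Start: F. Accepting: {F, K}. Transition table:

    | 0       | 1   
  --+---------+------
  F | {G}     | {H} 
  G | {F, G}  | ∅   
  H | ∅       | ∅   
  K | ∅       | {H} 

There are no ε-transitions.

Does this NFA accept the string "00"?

Yes

Start in {F}.
Read '0': F→{G}; now {G}.
Read '0': G→{F, G}; now {F, G}.
The final set {F, G} contains the accepting state F.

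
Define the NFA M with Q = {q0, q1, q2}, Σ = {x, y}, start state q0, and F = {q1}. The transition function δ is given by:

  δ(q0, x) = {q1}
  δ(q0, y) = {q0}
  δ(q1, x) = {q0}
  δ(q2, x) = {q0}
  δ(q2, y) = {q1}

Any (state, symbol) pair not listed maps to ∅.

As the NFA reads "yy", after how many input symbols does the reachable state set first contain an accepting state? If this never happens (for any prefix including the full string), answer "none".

Start in {q0}.
Read 'y': {q0} → {q0}.
Read 'y': {q0} → {q0}.
No reachable set along the way intersects F.

none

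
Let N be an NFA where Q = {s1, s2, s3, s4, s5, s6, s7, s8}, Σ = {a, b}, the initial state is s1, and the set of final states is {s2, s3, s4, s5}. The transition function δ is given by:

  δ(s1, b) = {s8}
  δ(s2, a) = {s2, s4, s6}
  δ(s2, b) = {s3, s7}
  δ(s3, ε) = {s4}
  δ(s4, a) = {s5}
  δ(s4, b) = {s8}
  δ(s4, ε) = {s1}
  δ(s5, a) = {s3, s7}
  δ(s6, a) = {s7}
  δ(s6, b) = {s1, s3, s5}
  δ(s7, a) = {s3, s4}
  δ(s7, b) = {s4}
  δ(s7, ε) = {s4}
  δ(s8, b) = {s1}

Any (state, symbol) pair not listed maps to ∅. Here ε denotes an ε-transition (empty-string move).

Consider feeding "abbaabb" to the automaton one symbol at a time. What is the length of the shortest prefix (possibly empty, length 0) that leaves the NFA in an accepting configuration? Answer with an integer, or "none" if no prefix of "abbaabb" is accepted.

none

Start in {s1}.
Read 'a': {s1} → ∅.
The set is empty and remains empty for the remaining 6 symbols.
No reachable set along the way intersects F.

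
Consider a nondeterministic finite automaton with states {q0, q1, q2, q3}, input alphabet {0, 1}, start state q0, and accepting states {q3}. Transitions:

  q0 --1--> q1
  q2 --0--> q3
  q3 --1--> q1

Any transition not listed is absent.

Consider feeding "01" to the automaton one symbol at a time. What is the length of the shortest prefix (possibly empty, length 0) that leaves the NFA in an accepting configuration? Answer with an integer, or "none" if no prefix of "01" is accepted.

none

Start in {q0}.
Read '0': q0→∅; now ∅.
The set is empty and remains empty for the remaining 1 symbol.
No reachable set along the way intersects F.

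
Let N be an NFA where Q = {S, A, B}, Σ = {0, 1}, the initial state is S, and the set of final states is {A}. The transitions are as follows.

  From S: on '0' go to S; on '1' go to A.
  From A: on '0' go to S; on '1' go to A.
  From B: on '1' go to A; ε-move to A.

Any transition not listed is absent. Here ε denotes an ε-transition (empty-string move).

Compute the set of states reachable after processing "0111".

Start in {S}.
Read '0': S→{S}; now {S}.
Read '1': S→{A}; now {A}.
Read '1': A→{A}; now {A}.
Read '1': A→{A}; now {A}.

{A}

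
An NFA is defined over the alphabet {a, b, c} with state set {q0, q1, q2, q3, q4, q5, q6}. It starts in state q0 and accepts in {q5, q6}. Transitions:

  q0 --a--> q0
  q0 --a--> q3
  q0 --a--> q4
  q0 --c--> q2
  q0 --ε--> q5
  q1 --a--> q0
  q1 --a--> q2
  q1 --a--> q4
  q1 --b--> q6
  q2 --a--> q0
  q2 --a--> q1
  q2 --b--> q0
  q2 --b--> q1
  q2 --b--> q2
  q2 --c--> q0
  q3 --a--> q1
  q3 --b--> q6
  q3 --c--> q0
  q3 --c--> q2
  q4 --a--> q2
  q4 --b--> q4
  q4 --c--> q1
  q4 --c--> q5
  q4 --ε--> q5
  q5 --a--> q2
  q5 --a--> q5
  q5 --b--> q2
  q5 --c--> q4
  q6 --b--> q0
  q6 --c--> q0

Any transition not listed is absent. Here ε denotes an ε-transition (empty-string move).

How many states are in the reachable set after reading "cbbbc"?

5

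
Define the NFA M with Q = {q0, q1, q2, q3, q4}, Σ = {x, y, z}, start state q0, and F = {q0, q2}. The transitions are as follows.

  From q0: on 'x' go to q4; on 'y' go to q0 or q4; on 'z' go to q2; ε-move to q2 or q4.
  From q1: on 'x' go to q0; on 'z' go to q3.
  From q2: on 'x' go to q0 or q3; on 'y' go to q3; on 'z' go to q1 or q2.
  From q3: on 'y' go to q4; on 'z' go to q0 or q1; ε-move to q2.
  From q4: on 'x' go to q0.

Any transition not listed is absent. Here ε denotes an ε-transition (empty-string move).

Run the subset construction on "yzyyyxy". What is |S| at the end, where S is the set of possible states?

4

Start: ε-closure({q0}) = {q0, q2, q4}.
Read 'y': {q0, q2, q4} → {q0, q2, q3, q4}.
Read 'z': {q0, q2, q3, q4} → {q0, q1, q2, q4}.
Read 'y': {q0, q1, q2, q4} → {q0, q2, q3, q4}.
Read 'y': {q0, q2, q3, q4} → {q0, q2, q3, q4}.
Read 'y': {q0, q2, q3, q4} → {q0, q2, q3, q4}.
Read 'x': {q0, q2, q3, q4} → {q0, q2, q3, q4}.
Read 'y': {q0, q2, q3, q4} → {q0, q2, q3, q4}.
That set has 4 states.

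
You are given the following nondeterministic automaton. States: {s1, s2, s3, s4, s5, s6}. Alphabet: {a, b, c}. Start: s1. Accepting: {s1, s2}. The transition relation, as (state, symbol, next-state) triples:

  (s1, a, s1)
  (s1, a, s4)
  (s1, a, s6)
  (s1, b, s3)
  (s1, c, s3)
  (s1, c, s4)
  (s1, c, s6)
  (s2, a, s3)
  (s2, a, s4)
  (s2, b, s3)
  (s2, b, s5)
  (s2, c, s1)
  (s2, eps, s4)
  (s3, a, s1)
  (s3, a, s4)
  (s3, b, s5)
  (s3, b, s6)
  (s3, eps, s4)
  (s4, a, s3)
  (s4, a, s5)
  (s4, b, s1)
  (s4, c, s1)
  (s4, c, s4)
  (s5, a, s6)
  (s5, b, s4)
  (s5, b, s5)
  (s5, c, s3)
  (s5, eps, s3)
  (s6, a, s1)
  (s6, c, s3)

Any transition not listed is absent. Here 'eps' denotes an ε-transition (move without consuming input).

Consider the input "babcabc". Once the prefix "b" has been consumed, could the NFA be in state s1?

No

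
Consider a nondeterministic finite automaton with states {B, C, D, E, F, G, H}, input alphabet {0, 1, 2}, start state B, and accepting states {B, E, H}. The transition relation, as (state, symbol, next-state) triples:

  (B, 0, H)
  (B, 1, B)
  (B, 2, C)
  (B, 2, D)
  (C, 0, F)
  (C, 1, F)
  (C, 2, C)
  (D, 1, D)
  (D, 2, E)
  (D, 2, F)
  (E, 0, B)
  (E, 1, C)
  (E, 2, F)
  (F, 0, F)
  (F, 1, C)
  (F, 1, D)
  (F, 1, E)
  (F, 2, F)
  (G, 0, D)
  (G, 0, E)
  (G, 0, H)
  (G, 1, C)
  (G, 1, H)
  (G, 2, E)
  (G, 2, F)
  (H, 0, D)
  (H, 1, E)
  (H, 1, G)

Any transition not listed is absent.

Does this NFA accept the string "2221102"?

No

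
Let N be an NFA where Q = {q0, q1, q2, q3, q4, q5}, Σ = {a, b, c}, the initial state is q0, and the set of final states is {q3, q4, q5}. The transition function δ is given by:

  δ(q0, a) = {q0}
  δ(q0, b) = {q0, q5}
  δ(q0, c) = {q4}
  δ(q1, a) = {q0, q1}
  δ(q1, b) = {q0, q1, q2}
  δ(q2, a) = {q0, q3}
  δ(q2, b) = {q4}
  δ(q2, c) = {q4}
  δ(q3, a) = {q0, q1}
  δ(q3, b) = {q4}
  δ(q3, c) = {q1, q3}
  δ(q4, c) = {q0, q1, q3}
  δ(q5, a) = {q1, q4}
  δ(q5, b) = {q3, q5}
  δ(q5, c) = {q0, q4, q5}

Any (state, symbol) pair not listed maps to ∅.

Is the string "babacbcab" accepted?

Start in {q0}.
Read 'b': {q0} → {q0, q5}.
Read 'a': {q0, q5} → {q0, q1, q4}.
Read 'b': {q0, q1, q4} → {q0, q1, q2, q5}.
Read 'a': {q0, q1, q2, q5} → {q0, q1, q3, q4}.
Read 'c': {q0, q1, q3, q4} → {q0, q1, q3, q4}.
Read 'b': {q0, q1, q3, q4} → {q0, q1, q2, q4, q5}.
Read 'c': {q0, q1, q2, q4, q5} → {q0, q1, q3, q4, q5}.
Read 'a': {q0, q1, q3, q4, q5} → {q0, q1, q4}.
Read 'b': {q0, q1, q4} → {q0, q1, q2, q5}.
The final set {q0, q1, q2, q5} contains the accepting state q5.

Yes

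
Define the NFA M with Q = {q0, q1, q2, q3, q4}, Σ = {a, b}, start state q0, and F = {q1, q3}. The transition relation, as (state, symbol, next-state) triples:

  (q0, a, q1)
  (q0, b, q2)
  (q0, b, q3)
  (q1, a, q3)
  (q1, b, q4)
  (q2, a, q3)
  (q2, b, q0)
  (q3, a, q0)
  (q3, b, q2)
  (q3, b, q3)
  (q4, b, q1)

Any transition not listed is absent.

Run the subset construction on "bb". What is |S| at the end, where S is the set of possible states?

3

Start in {q0}.
Read 'b': q0→{q2, q3}; now {q2, q3}.
Read 'b': q2→{q0}, q3→{q2, q3}; now {q0, q2, q3}.
That set has 3 states.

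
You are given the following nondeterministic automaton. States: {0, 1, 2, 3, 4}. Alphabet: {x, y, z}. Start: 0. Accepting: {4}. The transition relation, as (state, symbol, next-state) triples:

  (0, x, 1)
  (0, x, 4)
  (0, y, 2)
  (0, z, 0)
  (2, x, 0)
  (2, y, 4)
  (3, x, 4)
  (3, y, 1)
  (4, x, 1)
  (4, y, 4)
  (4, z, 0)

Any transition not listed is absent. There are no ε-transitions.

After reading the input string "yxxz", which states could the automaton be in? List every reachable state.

{0}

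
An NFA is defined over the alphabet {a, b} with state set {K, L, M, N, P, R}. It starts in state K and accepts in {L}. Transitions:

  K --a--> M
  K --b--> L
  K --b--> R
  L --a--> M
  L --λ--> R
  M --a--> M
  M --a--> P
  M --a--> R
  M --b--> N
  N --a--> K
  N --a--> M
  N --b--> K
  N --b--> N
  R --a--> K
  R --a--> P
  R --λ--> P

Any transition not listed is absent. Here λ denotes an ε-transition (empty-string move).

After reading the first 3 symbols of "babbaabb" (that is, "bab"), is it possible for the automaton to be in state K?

No

Start in {K}.
Read 'b': {K} → {L, P, R}.
Read 'a': {L, P, R} → {K, M, P}.
Read 'b': {K, M, P} → {L, N, P, R}.
State K is not in {L, N, P, R}.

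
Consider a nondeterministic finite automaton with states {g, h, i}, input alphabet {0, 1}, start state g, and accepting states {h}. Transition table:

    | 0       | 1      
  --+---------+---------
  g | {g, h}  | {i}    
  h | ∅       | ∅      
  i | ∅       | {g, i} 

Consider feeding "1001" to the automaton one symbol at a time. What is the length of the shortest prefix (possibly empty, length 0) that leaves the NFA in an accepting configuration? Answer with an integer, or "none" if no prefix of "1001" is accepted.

none

Start in {g}.
Read '1': g→{i}; now {i}.
Read '0': i→∅; now ∅.
The set is empty and remains empty for the remaining 2 symbols.
No reachable set along the way intersects F.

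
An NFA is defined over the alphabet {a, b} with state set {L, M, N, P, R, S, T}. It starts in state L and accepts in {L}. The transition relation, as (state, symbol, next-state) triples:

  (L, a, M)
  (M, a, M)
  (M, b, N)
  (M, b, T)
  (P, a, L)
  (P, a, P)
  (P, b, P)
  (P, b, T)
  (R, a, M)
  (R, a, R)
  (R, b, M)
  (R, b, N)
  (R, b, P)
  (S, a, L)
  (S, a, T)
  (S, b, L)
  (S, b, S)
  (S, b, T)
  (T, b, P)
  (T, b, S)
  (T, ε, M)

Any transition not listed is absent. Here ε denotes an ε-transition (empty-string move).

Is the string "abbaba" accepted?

Yes

Start in {L}.
Read 'a': {L} → {M}.
Read 'b': {M} → {M, N, T}.
Read 'b': {M, N, T} → {M, N, P, S, T}.
Read 'a': {M, N, P, S, T} → {L, M, P, T}.
Read 'b': {L, M, P, T} → {M, N, P, S, T}.
Read 'a': {M, N, P, S, T} → {L, M, P, T}.
The final set {L, M, P, T} contains the accepting state L.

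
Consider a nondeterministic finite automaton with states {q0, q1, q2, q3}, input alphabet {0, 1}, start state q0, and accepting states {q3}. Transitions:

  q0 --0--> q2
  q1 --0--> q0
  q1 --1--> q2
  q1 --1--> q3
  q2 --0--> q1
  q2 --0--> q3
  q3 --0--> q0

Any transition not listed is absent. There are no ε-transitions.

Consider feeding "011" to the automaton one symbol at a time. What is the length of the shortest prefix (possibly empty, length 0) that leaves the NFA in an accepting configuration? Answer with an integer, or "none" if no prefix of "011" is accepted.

none

Start in {q0}.
Read '0': q0→{q2}; now {q2}.
Read '1': q2→∅; now ∅.
The set is empty and remains empty for the remaining 1 symbol.
No reachable set along the way intersects F.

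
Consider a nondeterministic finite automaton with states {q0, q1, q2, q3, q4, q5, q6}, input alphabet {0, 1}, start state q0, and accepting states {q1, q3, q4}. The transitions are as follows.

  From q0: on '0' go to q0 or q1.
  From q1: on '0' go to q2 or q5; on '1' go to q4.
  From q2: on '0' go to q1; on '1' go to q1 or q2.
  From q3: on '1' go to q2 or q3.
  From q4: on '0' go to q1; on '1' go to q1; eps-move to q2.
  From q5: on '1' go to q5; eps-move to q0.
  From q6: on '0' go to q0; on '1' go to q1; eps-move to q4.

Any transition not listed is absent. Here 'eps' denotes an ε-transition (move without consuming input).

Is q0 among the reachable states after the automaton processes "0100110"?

Start in {q0}.
Read '0': q0→{q0, q1}; now {q0, q1}.
Read '1': q0→∅, q1→{q4}; union {q4}; ε-closure = {q2, q4}.
Read '0': q2→{q1}, q4→{q1}; now {q1}.
Read '0': q1→{q2, q5}; union {q2, q5}; ε-closure = {q0, q2, q5}.
Read '1': q0→∅, q2→{q1, q2}, q5→{q5}; union {q1, q2, q5}; ε-closure = {q0, q1, q2, q5}.
Read '1': q0→∅, q1→{q4}, q2→{q1, q2}, q5→{q5}; union {q1, q2, q4, q5}; ε-closure = {q0, q1, q2, q4, q5}.
Read '0': q0→{q0, q1}, q1→{q2, q5}, q2→{q1}, q4→{q1}, q5→∅; now {q0, q1, q2, q5}.
State q0 is in {q0, q1, q2, q5}.

Yes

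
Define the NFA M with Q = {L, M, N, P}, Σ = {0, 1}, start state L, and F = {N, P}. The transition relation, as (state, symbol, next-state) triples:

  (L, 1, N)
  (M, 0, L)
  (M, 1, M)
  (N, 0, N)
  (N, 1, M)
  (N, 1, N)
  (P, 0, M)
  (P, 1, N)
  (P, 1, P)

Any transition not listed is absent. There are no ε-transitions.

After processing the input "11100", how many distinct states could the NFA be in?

1

Start in {L}.
Read '1': {L} → {N}.
Read '1': {N} → {M, N}.
Read '1': {M, N} → {M, N}.
Read '0': {M, N} → {L, N}.
Read '0': {L, N} → {N}.
That set has 1 state.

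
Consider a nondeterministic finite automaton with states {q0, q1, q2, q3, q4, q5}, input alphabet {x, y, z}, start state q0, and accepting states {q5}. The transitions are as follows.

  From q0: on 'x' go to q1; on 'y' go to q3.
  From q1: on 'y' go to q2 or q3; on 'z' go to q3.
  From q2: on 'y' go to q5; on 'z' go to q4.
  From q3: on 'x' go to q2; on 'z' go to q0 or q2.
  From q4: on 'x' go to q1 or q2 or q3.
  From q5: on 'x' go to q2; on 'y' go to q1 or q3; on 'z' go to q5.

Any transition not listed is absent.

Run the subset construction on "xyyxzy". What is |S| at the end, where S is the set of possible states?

0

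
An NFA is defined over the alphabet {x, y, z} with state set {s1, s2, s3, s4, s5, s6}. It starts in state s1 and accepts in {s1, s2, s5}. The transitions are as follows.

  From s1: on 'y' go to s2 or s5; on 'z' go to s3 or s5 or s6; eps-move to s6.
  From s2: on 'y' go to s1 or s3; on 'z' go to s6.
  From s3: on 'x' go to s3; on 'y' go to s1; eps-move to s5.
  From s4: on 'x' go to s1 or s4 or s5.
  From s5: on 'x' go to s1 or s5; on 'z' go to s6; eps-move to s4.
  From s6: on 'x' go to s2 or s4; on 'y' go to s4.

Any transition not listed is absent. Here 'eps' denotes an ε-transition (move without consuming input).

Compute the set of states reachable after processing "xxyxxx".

{s1, s2, s4, s5, s6}

Start: ε-closure({s1}) = {s1, s6}.
Read 'x': s1→∅, s6→{s2, s4}; now {s2, s4}.
Read 'x': s2→∅, s4→{s1, s4, s5}; union {s1, s4, s5}; ε-closure = {s1, s4, s5, s6}.
Read 'y': s1→{s2, s5}, s4→∅, s5→∅, s6→{s4}; now {s2, s4, s5}.
Read 'x': s2→∅, s4→{s1, s4, s5}, s5→{s1, s5}; union {s1, s4, s5}; ε-closure = {s1, s4, s5, s6}.
Read 'x': s1→∅, s4→{s1, s4, s5}, s5→{s1, s5}, s6→{s2, s4}; union {s1, s2, s4, s5}; ε-closure = {s1, s2, s4, s5, s6}.
Read 'x': s1→∅, s2→∅, s4→{s1, s4, s5}, s5→{s1, s5}, s6→{s2, s4}; union {s1, s2, s4, s5}; ε-closure = {s1, s2, s4, s5, s6}.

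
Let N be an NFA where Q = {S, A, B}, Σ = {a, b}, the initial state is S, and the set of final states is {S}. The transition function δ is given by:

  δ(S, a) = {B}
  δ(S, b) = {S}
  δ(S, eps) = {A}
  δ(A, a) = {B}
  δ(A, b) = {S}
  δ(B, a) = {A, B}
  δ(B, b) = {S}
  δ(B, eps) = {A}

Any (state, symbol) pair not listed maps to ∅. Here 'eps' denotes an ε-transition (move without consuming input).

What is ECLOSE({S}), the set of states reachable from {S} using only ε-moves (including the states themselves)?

{S, A}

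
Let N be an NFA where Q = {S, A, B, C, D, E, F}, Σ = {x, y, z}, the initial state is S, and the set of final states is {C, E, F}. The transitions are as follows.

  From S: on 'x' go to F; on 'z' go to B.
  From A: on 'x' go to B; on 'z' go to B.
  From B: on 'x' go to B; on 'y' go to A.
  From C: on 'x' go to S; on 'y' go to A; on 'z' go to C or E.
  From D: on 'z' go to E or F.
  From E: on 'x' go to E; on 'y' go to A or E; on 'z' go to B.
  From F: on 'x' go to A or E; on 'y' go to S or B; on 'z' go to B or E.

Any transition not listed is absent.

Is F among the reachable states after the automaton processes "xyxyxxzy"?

No

Start in {S}.
Read 'x': S→{F}; now {F}.
Read 'y': F→{S, B}; now {S, B}.
Read 'x': S→{F}, B→{B}; now {B, F}.
Read 'y': B→{A}, F→{S, B}; now {S, A, B}.
Read 'x': S→{F}, A→{B}, B→{B}; now {B, F}.
Read 'x': B→{B}, F→{A, E}; now {A, B, E}.
Read 'z': A→{B}, B→∅, E→{B}; now {B}.
Read 'y': B→{A}; now {A}.
State F is not in {A}.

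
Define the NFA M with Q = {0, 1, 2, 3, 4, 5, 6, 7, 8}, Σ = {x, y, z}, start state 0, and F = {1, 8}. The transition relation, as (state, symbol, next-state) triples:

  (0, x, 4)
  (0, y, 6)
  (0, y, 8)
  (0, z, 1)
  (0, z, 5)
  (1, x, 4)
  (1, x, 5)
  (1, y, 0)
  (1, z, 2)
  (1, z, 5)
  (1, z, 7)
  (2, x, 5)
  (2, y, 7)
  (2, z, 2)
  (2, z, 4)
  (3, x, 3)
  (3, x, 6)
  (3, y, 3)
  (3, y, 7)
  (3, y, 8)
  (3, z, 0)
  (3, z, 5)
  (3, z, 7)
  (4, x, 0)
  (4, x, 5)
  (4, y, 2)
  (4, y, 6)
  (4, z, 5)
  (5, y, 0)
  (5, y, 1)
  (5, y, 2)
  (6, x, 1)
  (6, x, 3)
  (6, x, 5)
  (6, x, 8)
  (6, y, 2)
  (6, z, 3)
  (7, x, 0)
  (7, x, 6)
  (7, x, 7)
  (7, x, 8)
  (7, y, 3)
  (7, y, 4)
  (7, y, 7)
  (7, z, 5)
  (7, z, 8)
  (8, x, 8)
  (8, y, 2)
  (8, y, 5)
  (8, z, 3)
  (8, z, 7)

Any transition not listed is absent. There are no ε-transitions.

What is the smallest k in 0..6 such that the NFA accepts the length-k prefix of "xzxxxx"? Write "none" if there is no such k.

Start in {0}.
Read 'x': 0→{4}; now {4}.
Read 'z': 4→{5}; now {5}.
Read 'x': 5→∅; now ∅.
The set is empty and remains empty for the remaining 3 symbols.
No reachable set along the way intersects F.

none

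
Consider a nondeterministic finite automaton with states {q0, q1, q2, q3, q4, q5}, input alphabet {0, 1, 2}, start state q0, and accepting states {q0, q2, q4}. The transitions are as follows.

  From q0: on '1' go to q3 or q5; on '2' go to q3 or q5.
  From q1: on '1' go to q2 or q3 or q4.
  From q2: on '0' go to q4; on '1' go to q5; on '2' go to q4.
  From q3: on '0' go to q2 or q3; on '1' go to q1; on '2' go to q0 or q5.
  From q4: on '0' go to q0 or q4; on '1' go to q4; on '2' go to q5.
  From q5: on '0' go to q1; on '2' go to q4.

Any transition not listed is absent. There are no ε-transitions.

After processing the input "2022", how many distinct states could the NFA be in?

3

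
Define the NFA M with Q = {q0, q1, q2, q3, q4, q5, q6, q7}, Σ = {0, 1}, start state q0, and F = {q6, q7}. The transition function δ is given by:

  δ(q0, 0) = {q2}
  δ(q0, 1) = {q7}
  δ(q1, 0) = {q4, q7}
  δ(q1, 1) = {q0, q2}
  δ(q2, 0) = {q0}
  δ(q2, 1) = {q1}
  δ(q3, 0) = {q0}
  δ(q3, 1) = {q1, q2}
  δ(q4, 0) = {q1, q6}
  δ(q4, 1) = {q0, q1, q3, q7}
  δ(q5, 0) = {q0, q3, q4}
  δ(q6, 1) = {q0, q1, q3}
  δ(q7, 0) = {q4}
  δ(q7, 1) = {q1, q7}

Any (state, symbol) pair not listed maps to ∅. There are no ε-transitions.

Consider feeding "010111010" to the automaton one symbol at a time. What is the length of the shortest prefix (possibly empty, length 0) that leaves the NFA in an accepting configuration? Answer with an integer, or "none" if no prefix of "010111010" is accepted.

3

Start in {q0}.
Read '0': q0→{q2}; now {q2}.
Read '1': q2→{q1}; now {q1}.
Read '0': q1→{q4, q7}; now {q4, q7}.
None of the earlier sets intersect F, but {q4, q7} does.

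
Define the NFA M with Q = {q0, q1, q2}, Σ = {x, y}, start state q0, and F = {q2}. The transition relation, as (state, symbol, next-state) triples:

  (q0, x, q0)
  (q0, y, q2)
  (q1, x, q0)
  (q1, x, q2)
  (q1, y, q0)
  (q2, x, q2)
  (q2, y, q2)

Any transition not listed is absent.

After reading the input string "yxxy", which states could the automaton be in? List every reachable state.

{q2}

Start in {q0}.
Read 'y': {q0} → {q2}.
Read 'x': {q2} → {q2}.
Read 'x': {q2} → {q2}.
Read 'y': {q2} → {q2}.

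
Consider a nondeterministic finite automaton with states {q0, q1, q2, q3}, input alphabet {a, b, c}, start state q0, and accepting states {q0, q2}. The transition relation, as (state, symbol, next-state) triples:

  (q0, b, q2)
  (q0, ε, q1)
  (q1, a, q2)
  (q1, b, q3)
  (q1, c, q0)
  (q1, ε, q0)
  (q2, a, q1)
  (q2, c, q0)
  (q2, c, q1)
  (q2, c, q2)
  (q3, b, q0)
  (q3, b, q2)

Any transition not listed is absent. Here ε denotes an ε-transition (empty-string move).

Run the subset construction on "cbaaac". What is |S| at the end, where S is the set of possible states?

2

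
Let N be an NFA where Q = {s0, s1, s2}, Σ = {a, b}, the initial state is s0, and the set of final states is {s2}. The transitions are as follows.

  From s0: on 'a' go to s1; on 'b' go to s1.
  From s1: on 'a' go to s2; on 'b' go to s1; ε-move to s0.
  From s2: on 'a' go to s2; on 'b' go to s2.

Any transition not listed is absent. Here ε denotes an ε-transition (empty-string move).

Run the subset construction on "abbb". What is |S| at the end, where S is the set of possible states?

2

Start in {s0}.
Read 'a': {s0} → {s0, s1}.
Read 'b': {s0, s1} → {s0, s1}.
Read 'b': {s0, s1} → {s0, s1}.
Read 'b': {s0, s1} → {s0, s1}.
That set has 2 states.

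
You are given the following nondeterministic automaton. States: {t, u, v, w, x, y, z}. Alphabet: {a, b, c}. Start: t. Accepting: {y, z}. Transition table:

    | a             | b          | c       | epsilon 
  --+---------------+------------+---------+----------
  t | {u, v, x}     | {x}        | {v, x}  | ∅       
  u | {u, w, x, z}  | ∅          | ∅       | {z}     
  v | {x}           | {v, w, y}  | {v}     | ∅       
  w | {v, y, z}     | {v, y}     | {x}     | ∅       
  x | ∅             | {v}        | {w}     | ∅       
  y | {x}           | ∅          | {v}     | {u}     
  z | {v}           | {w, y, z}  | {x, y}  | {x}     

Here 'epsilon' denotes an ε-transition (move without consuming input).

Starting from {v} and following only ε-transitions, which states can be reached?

{v}

Begin with {v}.
No ε-moves leave this set, so the closure equals the set itself.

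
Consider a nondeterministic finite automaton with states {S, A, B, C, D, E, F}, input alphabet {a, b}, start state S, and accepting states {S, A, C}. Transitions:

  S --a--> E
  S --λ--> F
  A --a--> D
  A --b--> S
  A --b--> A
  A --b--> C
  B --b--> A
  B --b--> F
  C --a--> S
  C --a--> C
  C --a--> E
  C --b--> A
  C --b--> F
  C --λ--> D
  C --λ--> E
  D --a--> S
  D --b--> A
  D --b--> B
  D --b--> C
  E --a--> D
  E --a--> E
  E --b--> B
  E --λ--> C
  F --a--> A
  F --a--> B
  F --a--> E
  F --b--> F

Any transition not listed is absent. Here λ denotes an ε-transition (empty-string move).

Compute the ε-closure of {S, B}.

{S, B, F}

Begin with {S, B}.
ε-move S → F; add F.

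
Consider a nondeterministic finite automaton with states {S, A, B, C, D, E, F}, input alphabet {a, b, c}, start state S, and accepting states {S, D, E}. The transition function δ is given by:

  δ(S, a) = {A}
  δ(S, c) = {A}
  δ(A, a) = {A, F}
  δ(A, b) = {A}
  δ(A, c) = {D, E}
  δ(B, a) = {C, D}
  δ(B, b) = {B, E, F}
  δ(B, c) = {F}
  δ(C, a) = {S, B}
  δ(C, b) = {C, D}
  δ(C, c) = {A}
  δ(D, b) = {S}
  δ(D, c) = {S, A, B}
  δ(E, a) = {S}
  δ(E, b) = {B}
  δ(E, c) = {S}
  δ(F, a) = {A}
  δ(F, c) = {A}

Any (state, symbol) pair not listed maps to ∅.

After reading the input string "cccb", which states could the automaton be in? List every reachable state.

Start in {S}.
Read 'c': S→{A}; now {A}.
Read 'c': A→{D, E}; now {D, E}.
Read 'c': D→{S, A, B}, E→{S}; now {S, A, B}.
Read 'b': S→∅, A→{A}, B→{B, E, F}; now {A, B, E, F}.

{A, B, E, F}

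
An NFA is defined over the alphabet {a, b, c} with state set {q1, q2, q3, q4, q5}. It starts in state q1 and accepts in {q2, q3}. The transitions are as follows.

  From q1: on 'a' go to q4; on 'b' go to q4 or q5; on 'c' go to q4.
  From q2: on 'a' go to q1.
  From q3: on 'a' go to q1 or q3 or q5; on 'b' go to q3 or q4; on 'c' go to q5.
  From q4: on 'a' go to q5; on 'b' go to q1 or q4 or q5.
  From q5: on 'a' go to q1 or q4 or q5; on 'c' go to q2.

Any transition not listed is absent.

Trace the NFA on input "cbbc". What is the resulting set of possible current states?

{q2, q4}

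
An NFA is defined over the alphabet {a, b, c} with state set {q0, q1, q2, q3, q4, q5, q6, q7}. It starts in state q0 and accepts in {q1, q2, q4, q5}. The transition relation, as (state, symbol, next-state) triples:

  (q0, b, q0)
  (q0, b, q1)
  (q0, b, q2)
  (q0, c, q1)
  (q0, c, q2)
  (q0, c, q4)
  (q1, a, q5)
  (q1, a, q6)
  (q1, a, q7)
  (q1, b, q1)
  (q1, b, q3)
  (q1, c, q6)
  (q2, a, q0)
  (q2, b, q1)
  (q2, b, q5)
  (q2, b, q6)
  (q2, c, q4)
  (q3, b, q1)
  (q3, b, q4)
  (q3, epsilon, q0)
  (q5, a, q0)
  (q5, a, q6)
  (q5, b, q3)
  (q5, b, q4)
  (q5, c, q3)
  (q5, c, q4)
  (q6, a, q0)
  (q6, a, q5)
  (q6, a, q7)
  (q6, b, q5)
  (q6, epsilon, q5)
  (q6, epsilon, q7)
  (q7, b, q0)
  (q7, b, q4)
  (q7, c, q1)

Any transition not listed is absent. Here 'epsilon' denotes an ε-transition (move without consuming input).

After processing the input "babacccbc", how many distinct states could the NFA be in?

Start in {q0}.
Read 'b': {q0} → {q0, q1, q2}.
Read 'a': {q0, q1, q2} → {q0, q5, q6, q7}.
Read 'b': {q0, q5, q6, q7} → {q0, q1, q2, q3, q4, q5}.
Read 'a': {q0, q1, q2, q3, q4, q5} → {q0, q5, q6, q7}.
Read 'c': {q0, q5, q6, q7} → {q0, q1, q2, q3, q4}.
Read 'c': {q0, q1, q2, q3, q4} → {q1, q2, q4, q5, q6, q7}.
Read 'c': {q1, q2, q4, q5, q6, q7} → {q0, q1, q3, q4, q5, q6, q7}.
Read 'b': {q0, q1, q3, q4, q5, q6, q7} → {q0, q1, q2, q3, q4, q5}.
Read 'c': {q0, q1, q2, q3, q4, q5} → {q0, q1, q2, q3, q4, q5, q6, q7}.
That set has 8 states.

8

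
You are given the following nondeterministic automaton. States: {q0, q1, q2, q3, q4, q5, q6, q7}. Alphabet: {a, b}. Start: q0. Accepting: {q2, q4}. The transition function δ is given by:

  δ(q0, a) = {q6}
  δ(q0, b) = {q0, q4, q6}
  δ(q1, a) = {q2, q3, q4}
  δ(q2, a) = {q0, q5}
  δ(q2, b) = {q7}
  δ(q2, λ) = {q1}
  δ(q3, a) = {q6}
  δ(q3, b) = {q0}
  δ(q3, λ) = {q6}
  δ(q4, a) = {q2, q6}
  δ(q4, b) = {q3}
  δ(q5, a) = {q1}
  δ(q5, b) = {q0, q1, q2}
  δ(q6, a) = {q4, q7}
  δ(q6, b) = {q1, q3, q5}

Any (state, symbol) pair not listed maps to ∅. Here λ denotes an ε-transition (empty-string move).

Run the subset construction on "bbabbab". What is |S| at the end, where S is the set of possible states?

Start in {q0}.
Read 'b': {q0} → {q0, q4, q6}.
Read 'b': {q0, q4, q6} → {q0, q1, q3, q4, q5, q6}.
Read 'a': {q0, q1, q3, q4, q5, q6} → {q1, q2, q3, q4, q6, q7}.
Read 'b': {q1, q2, q3, q4, q6, q7} → {q0, q1, q3, q5, q6, q7}.
Read 'b': {q0, q1, q3, q5, q6, q7} → {q0, q1, q2, q3, q4, q5, q6}.
Read 'a': {q0, q1, q2, q3, q4, q5, q6} → {q0, q1, q2, q3, q4, q5, q6, q7}.
Read 'b': {q0, q1, q2, q3, q4, q5, q6, q7} → {q0, q1, q2, q3, q4, q5, q6, q7}.
That set has 8 states.

8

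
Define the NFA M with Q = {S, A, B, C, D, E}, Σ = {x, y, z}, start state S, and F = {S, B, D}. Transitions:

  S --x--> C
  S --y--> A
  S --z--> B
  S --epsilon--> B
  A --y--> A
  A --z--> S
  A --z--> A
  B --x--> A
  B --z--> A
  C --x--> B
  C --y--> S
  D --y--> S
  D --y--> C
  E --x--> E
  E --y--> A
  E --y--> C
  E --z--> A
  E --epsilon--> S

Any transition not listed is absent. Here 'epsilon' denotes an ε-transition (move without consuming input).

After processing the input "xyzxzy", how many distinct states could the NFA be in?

Start: ε-closure({S}) = {S, B}.
Read 'x': {S, B} → {A, C}.
Read 'y': {A, C} → {S, A, B}.
Read 'z': {S, A, B} → {S, A, B}.
Read 'x': {S, A, B} → {A, C}.
Read 'z': {A, C} → {S, A, B}.
Read 'y': {S, A, B} → {A}.
That set has 1 state.

1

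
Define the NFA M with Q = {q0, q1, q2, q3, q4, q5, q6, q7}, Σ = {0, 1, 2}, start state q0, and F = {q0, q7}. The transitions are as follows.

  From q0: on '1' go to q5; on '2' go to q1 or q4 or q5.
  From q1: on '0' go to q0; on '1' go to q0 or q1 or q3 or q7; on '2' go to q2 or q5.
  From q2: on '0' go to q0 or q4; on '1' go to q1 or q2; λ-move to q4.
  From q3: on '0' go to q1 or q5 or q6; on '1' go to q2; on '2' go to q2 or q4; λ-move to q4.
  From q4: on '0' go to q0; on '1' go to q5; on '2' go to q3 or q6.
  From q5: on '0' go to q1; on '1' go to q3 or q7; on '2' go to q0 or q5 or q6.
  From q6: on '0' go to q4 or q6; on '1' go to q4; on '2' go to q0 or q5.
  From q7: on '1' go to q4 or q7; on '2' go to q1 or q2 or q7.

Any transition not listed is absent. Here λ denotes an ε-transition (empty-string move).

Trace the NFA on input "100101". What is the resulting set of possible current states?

{q0, q1, q3, q4, q7}

Start in {q0}.
Read '1': q0→{q5}; now {q5}.
Read '0': q5→{q1}; now {q1}.
Read '0': q1→{q0}; now {q0}.
Read '1': q0→{q5}; now {q5}.
Read '0': q5→{q1}; now {q1}.
Read '1': q1→{q0, q1, q3, q7}; union {q0, q1, q3, q7}; ε-closure = {q0, q1, q3, q4, q7}.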